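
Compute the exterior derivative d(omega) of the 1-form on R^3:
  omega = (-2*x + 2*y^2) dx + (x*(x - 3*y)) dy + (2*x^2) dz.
d(omega) = (2*x - 7*y) dx ∧ dy + (4*x) dx ∧ dz

For a 1-form omega = sum_i f_i dx_i, the exterior derivative is
  d(omega) = sum_{i < j} (∂f_j/∂x_i - ∂f_i/∂x_j) dx_i ∧ dx_j.
  coefficient of dx ∧ dy: ∂f_2/∂x - ∂f_1/∂y = ∂(x*(x - 3*y))/∂x - ∂(-2*x + 2*y^2)/∂y = 2*x - 7*y
  coefficient of dx ∧ dz: ∂f_3/∂x - ∂f_1/∂z = ∂(2*x^2)/∂x - ∂(-2*x + 2*y^2)/∂z = 4*x
Assembling: d(omega) = (2*x - 7*y) dx ∧ dy + (4*x) dx ∧ dz.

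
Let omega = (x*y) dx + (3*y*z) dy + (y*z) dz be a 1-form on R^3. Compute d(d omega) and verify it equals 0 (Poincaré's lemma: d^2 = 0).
d(d omega) = 0

Step 1: d omega = sum_{i<j} (∂f_j/∂x_i - ∂f_i/∂x_j) dx_i ∧ dx_j:
  coeff of dx ∧ dy: -x
  coeff of dx ∧ dz: 0
  coeff of dy ∧ dz: -3*y + z
Step 2: Apply d again to each 2-form coefficient. The only possible 3-form in R^3 is dx ∧ dy ∧ dz, with coefficient
  ∂(coeff of dy∧dz)/∂x - ∂(coeff of dx∧dz)/∂y + ∂(coeff of dx∧dy)/∂z
  = ∂/∂x (-3*y + z) - ∂/∂y (0) + ∂/∂z (-x).
Each of these terms simplifies to sums of mixed partials that cancel in pairs. The result is 0 (by equality of mixed partials for smooth functions — Schwarz / Clairaut).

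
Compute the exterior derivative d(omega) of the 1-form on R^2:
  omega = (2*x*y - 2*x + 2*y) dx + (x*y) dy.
d(omega) = (-2*x + y - 2) dx ∧ dy

For a 1-form omega = sum_i f_i dx_i, the exterior derivative is
  d(omega) = sum_{i < j} (∂f_j/∂x_i - ∂f_i/∂x_j) dx_i ∧ dx_j.
  coefficient of dx ∧ dy: ∂f_2/∂x - ∂f_1/∂y = ∂(x*y)/∂x - ∂(2*x*y - 2*x + 2*y)/∂y = -2*x + y - 2
Assembling: d(omega) = (-2*x + y - 2) dx ∧ dy.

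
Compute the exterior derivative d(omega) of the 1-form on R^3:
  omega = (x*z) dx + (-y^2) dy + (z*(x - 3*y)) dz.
d(omega) = (-x + z) dx ∧ dz + (-3*z) dy ∧ dz

For a 1-form omega = sum_i f_i dx_i, the exterior derivative is
  d(omega) = sum_{i < j} (∂f_j/∂x_i - ∂f_i/∂x_j) dx_i ∧ dx_j.
  coefficient of dx ∧ dz: ∂f_3/∂x - ∂f_1/∂z = ∂(z*(x - 3*y))/∂x - ∂(x*z)/∂z = -x + z
  coefficient of dy ∧ dz: ∂f_3/∂y - ∂f_2/∂z = ∂(z*(x - 3*y))/∂y - ∂(-y^2)/∂z = -3*z
Assembling: d(omega) = (-x + z) dx ∧ dz + (-3*z) dy ∧ dz.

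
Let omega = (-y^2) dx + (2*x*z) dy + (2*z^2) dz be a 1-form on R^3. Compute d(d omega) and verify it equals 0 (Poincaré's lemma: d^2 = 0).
d(d omega) = 0

Step 1: d omega = sum_{i<j} (∂f_j/∂x_i - ∂f_i/∂x_j) dx_i ∧ dx_j:
  coeff of dx ∧ dy: 2*y + 2*z
  coeff of dx ∧ dz: 0
  coeff of dy ∧ dz: -2*x
Step 2: Apply d again to each 2-form coefficient. The only possible 3-form in R^3 is dx ∧ dy ∧ dz, with coefficient
  ∂(coeff of dy∧dz)/∂x - ∂(coeff of dx∧dz)/∂y + ∂(coeff of dx∧dy)/∂z
  = ∂/∂x (-2*x) - ∂/∂y (0) + ∂/∂z (2*y + 2*z).
Each of these terms simplifies to sums of mixed partials that cancel in pairs. The result is 0 (by equality of mixed partials for smooth functions — Schwarz / Clairaut).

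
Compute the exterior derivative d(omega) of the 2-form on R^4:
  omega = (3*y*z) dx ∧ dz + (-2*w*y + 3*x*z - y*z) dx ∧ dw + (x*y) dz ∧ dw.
d(omega) = (-3*z) dx ∧ dy ∧ dz + (2*w + z) dx ∧ dy ∧ dw + (-3*x + 2*y) dx ∧ dz ∧ dw + (x) dy ∧ dz ∧ dw

For a 2-form omega = sum_{i<j} g_{ij} dx_i ∧ dx_j, the exterior derivative is
  d(omega) = sum_{i<j} d(g_{ij}) ∧ dx_i ∧ dx_j = sum_{i<j, k} (∂g_{ij}/∂x_k) dx_k ∧ dx_i ∧ dx_j.
Expand each term, using dx_k ∧ dx_i ∧ dx_j = sgn(permutation) dx_{(a)} ∧ dx_{(b)} ∧ dx_{(c)} with (a < b < c) sorted:
  d(3*y*z) includes (∂/∂y)(3*y*z) dy = (3*z) dy, which multiplied by dx ∧ dz gives (-3*z) dx ∧ dy ∧ dz
  d(-2*w*y + 3*x*z - y*z) includes (∂/∂y)(-2*w*y + 3*x*z - y*z) dy = (-2*w - z) dy, which multiplied by dx ∧ dw gives (2*w + z) dx ∧ dy ∧ dw
  d(-2*w*y + 3*x*z - y*z) includes (∂/∂z)(-2*w*y + 3*x*z - y*z) dz = (3*x - y) dz, which multiplied by dx ∧ dw gives (-3*x + y) dx ∧ dz ∧ dw
  d(x*y) includes (∂/∂x)(x*y) dx = (y) dx, which multiplied by dz ∧ dw gives (y) dx ∧ dz ∧ dw
  d(x*y) includes (∂/∂y)(x*y) dy = (x) dy, which multiplied by dz ∧ dw gives (x) dy ∧ dz ∧ dw
Collecting like 3-forms: d(omega) = (-3*z) dx ∧ dy ∧ dz + (2*w + z) dx ∧ dy ∧ dw + (-3*x + 2*y) dx ∧ dz ∧ dw + (x) dy ∧ dz ∧ dw.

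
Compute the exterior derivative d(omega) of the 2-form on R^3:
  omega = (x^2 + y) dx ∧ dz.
d(omega) = (-1) dx ∧ dy ∧ dz

For a 2-form omega = sum_{i<j} g_{ij} dx_i ∧ dx_j, the exterior derivative is
  d(omega) = sum_{i<j} d(g_{ij}) ∧ dx_i ∧ dx_j = sum_{i<j, k} (∂g_{ij}/∂x_k) dx_k ∧ dx_i ∧ dx_j.
Expand each term, using dx_k ∧ dx_i ∧ dx_j = sgn(permutation) dx_{(a)} ∧ dx_{(b)} ∧ dx_{(c)} with (a < b < c) sorted:
  d(x^2 + y) includes (∂/∂y)(x^2 + y) dy = (1) dy, which multiplied by dx ∧ dz gives (-1) dx ∧ dy ∧ dz
Collecting like 3-forms: d(omega) = (-1) dx ∧ dy ∧ dz.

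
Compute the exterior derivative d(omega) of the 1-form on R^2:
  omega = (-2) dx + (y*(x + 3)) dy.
d(omega) = (y) dx ∧ dy

For a 1-form omega = sum_i f_i dx_i, the exterior derivative is
  d(omega) = sum_{i < j} (∂f_j/∂x_i - ∂f_i/∂x_j) dx_i ∧ dx_j.
  coefficient of dx ∧ dy: ∂f_2/∂x - ∂f_1/∂y = ∂(y*(x + 3))/∂x - ∂(-2)/∂y = y
Assembling: d(omega) = (y) dx ∧ dy.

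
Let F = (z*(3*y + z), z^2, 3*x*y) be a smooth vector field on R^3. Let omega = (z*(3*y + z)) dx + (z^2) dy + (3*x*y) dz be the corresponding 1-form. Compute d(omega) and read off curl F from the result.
d(omega) = (3*x - 2*z) dy ∧ dz + (2*z) dz ∧ dx + (-3*z) dx ∧ dy; curl F = (3*x - 2*z, 2*z, -3*z)

d omega = sum_{i<j} (∂f_j/∂x_i - ∂f_i/∂x_j) dx_i ∧ dx_j. Under the identification (dy ∧ dz, dz ∧ dx, dx ∧ dy) ↔ (e_x, e_y, e_z), the coefficients are exactly the components of curl F. Compute:
  ∂R/∂y - ∂Q/∂z = (3*x) - (2*z) = 3*x - 2*z
  ∂P/∂z - ∂R/∂x = (3*y + 2*z) - (3*y) = 2*z
  ∂Q/∂x - ∂P/∂y = (0) - (3*z) = -3*z.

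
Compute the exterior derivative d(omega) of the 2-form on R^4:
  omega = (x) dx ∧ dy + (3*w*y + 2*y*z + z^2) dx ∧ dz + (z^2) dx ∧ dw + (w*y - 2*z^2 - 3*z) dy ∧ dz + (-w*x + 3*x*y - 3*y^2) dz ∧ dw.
d(omega) = (-3*w - 2*z) dx ∧ dy ∧ dz + (-w + 6*y - 2*z) dx ∧ dz ∧ dw + (3*x - 5*y) dy ∧ dz ∧ dw

For a 2-form omega = sum_{i<j} g_{ij} dx_i ∧ dx_j, the exterior derivative is
  d(omega) = sum_{i<j} d(g_{ij}) ∧ dx_i ∧ dx_j = sum_{i<j, k} (∂g_{ij}/∂x_k) dx_k ∧ dx_i ∧ dx_j.
Expand each term, using dx_k ∧ dx_i ∧ dx_j = sgn(permutation) dx_{(a)} ∧ dx_{(b)} ∧ dx_{(c)} with (a < b < c) sorted:
  d(3*w*y + 2*y*z + z^2) includes (∂/∂y)(3*w*y + 2*y*z + z^2) dy = (3*w + 2*z) dy, which multiplied by dx ∧ dz gives (-3*w - 2*z) dx ∧ dy ∧ dz
  d(3*w*y + 2*y*z + z^2) includes (∂/∂w)(3*w*y + 2*y*z + z^2) dw = (3*y) dw, which multiplied by dx ∧ dz gives (3*y) dx ∧ dz ∧ dw
  d(z^2) includes (∂/∂z)(z^2) dz = (2*z) dz, which multiplied by dx ∧ dw gives (-2*z) dx ∧ dz ∧ dw
  d(w*y - 2*z^2 - 3*z) includes (∂/∂w)(w*y - 2*z^2 - 3*z) dw = (y) dw, which multiplied by dy ∧ dz gives (y) dy ∧ dz ∧ dw
  d(-w*x + 3*x*y - 3*y^2) includes (∂/∂x)(-w*x + 3*x*y - 3*y^2) dx = (-w + 3*y) dx, which multiplied by dz ∧ dw gives (-w + 3*y) dx ∧ dz ∧ dw
  d(-w*x + 3*x*y - 3*y^2) includes (∂/∂y)(-w*x + 3*x*y - 3*y^2) dy = (3*x - 6*y) dy, which multiplied by dz ∧ dw gives (3*x - 6*y) dy ∧ dz ∧ dw
Collecting like 3-forms: d(omega) = (-3*w - 2*z) dx ∧ dy ∧ dz + (-w + 6*y - 2*z) dx ∧ dz ∧ dw + (3*x - 5*y) dy ∧ dz ∧ dw.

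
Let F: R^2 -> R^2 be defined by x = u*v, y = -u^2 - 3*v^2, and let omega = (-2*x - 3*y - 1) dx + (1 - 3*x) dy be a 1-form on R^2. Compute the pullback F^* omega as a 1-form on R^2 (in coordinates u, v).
F^* omega = (9*u^2*v - 2*u*v^2 - 2*u + 9*v^3 - v) du + (3*u^3 - 2*u^2*v + 27*u*v^2 - u - 6*v) dv

Using F^*(f dg) = (f ∘ F) d(g ∘ F), substitute each coordinate x_i by F_i(u, v) in f_i, and replace dx_i by d F_i = (∂F_i/∂u) du + (∂F_i/∂v) dv.
  For the x component: f_1(F) = 3*u^2 - 2*u*v + 9*v^2 - 1; d F_1 = (v) du + (u) dv
  For the y component: f_2(F) = -3*u*v + 1; d F_2 = (-2*u) du + (-6*v) dv
Combining and collecting du, dv coefficients:
  coeff of du: 9*u^2*v - 2*u*v^2 - 2*u + 9*v^3 - v
  coeff of dv: 3*u^3 - 2*u^2*v + 27*u*v^2 - u - 6*v
F^* omega = (9*u^2*v - 2*u*v^2 - 2*u + 9*v^3 - v) du + (3*u^3 - 2*u^2*v + 27*u*v^2 - u - 6*v) dv.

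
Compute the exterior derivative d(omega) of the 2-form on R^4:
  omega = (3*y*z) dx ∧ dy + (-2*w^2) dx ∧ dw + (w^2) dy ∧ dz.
d(omega) = (3*y) dx ∧ dy ∧ dz + (2*w) dy ∧ dz ∧ dw

For a 2-form omega = sum_{i<j} g_{ij} dx_i ∧ dx_j, the exterior derivative is
  d(omega) = sum_{i<j} d(g_{ij}) ∧ dx_i ∧ dx_j = sum_{i<j, k} (∂g_{ij}/∂x_k) dx_k ∧ dx_i ∧ dx_j.
Expand each term, using dx_k ∧ dx_i ∧ dx_j = sgn(permutation) dx_{(a)} ∧ dx_{(b)} ∧ dx_{(c)} with (a < b < c) sorted:
  d(3*y*z) includes (∂/∂z)(3*y*z) dz = (3*y) dz, which multiplied by dx ∧ dy gives (3*y) dx ∧ dy ∧ dz
  d(w^2) includes (∂/∂w)(w^2) dw = (2*w) dw, which multiplied by dy ∧ dz gives (2*w) dy ∧ dz ∧ dw
Collecting like 3-forms: d(omega) = (3*y) dx ∧ dy ∧ dz + (2*w) dy ∧ dz ∧ dw.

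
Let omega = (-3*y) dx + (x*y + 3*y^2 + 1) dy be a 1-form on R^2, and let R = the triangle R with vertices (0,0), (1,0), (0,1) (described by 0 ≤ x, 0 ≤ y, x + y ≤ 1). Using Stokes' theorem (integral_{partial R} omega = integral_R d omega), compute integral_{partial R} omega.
integral_(partial R) omega = 5/3

Stokes: integral_partial_R omega = integral_R d omega with d omega = (∂Q/∂x - ∂P/∂y) dx ∧ dy.
  ∂Q/∂x = y
  ∂P/∂y = -3
  integrand = ∂Q/∂x - ∂P/∂y = y + 3.
Integrating over R: integral_0^1 integral_0^{1-x} (y + 3) dy dx = 5/3.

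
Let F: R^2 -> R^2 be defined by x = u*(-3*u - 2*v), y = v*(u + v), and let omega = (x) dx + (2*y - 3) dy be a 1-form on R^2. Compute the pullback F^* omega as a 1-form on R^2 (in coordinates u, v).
F^* omega = (18*u^3 + 18*u^2*v + 6*u*v^2 + 2*v^3 - 3*v) du + (6*u^3 + 6*u^2*v + 6*u*v^2 - 3*u + 4*v^3 - 6*v) dv

Using F^*(f dg) = (f ∘ F) d(g ∘ F), substitute each coordinate x_i by F_i(u, v) in f_i, and replace dx_i by d F_i = (∂F_i/∂u) du + (∂F_i/∂v) dv.
  For the x component: f_1(F) = u*(-3*u - 2*v); d F_1 = (-6*u - 2*v) du + (-2*u) dv
  For the y component: f_2(F) = 2*u*v + 2*v^2 - 3; d F_2 = (v) du + (u + 2*v) dv
Combining and collecting du, dv coefficients:
  coeff of du: 18*u^3 + 18*u^2*v + 6*u*v^2 + 2*v^3 - 3*v
  coeff of dv: 6*u^3 + 6*u^2*v + 6*u*v^2 - 3*u + 4*v^3 - 6*v
F^* omega = (18*u^3 + 18*u^2*v + 6*u*v^2 + 2*v^3 - 3*v) du + (6*u^3 + 6*u^2*v + 6*u*v^2 - 3*u + 4*v^3 - 6*v) dv.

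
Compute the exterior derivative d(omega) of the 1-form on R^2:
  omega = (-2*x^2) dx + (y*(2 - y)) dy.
d(omega) = 0

For a 1-form omega = sum_i f_i dx_i, the exterior derivative is
  d(omega) = sum_{i < j} (∂f_j/∂x_i - ∂f_i/∂x_j) dx_i ∧ dx_j.

Assembling: d(omega) = 0.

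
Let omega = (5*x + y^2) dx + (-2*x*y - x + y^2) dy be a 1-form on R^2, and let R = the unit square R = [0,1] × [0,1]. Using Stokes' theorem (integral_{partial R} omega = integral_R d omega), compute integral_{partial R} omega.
integral_(partial R) omega = -3

Stokes: integral_partial_R omega = integral_R d omega with d omega = (∂Q/∂x - ∂P/∂y) dx ∧ dy.
  ∂Q/∂x = -2*y - 1
  ∂P/∂y = 2*y
  integrand = ∂Q/∂x - ∂P/∂y = -4*y - 1.
Integrating over R: integral_0^1 integral_0^1 (-4*y - 1) dx dy = -3.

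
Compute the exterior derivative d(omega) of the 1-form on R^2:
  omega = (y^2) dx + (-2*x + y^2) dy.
d(omega) = (-2*y - 2) dx ∧ dy

For a 1-form omega = sum_i f_i dx_i, the exterior derivative is
  d(omega) = sum_{i < j} (∂f_j/∂x_i - ∂f_i/∂x_j) dx_i ∧ dx_j.
  coefficient of dx ∧ dy: ∂f_2/∂x - ∂f_1/∂y = ∂(-2*x + y^2)/∂x - ∂(y^2)/∂y = -2*y - 2
Assembling: d(omega) = (-2*y - 2) dx ∧ dy.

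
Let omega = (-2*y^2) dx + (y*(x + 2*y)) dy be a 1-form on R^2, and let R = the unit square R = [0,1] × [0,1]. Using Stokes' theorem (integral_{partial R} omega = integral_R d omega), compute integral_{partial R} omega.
integral_(partial R) omega = 5/2

Stokes: integral_partial_R omega = integral_R d omega with d omega = (∂Q/∂x - ∂P/∂y) dx ∧ dy.
  ∂Q/∂x = y
  ∂P/∂y = -4*y
  integrand = ∂Q/∂x - ∂P/∂y = 5*y.
Integrating over R: integral_0^1 integral_0^1 (5*y) dx dy = 5/2.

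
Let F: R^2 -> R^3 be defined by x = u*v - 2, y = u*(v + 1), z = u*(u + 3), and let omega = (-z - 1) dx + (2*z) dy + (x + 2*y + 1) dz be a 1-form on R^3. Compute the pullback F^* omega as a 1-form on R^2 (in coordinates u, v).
F^* omega = (7*u^2*v + 6*u^2 + 12*u*v + 10*u - v - 3) du + (u*(u^2 + 3*u - 1)) dv

Using F^*(f dg) = (f ∘ F) d(g ∘ F), substitute each coordinate x_i by F_i(u, v) in f_i, and replace dx_i by d F_i = (∂F_i/∂u) du + (∂F_i/∂v) dv.
  For the x component: f_1(F) = -u^2 - 3*u - 1; d F_1 = (v) du + (u) dv
  For the y component: f_2(F) = 2*u*(u + 3); d F_2 = (v + 1) du + (u) dv
  For the z component: f_3(F) = 3*u*v + 2*u - 1; d F_3 = (2*u + 3) du + (0) dv
Combining and collecting du, dv coefficients:
  coeff of du: 7*u^2*v + 6*u^2 + 12*u*v + 10*u - v - 3
  coeff of dv: u*(u^2 + 3*u - 1)
F^* omega = (7*u^2*v + 6*u^2 + 12*u*v + 10*u - v - 3) du + (u*(u^2 + 3*u - 1)) dv.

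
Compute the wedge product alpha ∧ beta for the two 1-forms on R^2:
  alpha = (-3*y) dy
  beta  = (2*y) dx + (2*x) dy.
alpha ∧ beta = (6*y^2) dx ∧ dy

Distribute the wedge, using dx_i ∧ dx_j = -dx_j ∧ dx_i and dx_i ∧ dx_i = 0. For each pair (i, j) with i < j, the coefficient of dx_i ∧ dx_j in alpha ∧ beta is (alpha_i * beta_j - alpha_j * beta_i). Collecting: alpha ∧ beta = (6*y^2) dx ∧ dy.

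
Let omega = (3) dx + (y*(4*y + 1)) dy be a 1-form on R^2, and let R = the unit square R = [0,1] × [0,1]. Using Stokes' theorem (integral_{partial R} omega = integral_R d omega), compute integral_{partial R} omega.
integral_(partial R) omega = 0

Stokes: integral_partial_R omega = integral_R d omega with d omega = (∂Q/∂x - ∂P/∂y) dx ∧ dy.
  ∂Q/∂x = 0
  ∂P/∂y = 0
  integrand = ∂Q/∂x - ∂P/∂y = 0.
Integrating over R: integral_0^1 integral_0^1 (0) dx dy = 0.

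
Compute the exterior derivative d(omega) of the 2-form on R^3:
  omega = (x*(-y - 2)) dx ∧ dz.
d(omega) = (x) dx ∧ dy ∧ dz

For a 2-form omega = sum_{i<j} g_{ij} dx_i ∧ dx_j, the exterior derivative is
  d(omega) = sum_{i<j} d(g_{ij}) ∧ dx_i ∧ dx_j = sum_{i<j, k} (∂g_{ij}/∂x_k) dx_k ∧ dx_i ∧ dx_j.
Expand each term, using dx_k ∧ dx_i ∧ dx_j = sgn(permutation) dx_{(a)} ∧ dx_{(b)} ∧ dx_{(c)} with (a < b < c) sorted:
  d(x*(-y - 2)) includes (∂/∂y)(x*(-y - 2)) dy = (-x) dy, which multiplied by dx ∧ dz gives (x) dx ∧ dy ∧ dz
Collecting like 3-forms: d(omega) = (x) dx ∧ dy ∧ dz.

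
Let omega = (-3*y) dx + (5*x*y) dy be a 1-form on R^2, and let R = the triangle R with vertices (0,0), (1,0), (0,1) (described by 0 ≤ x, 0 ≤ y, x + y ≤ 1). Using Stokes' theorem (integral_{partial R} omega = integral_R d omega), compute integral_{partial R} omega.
integral_(partial R) omega = 7/3

Stokes: integral_partial_R omega = integral_R d omega with d omega = (∂Q/∂x - ∂P/∂y) dx ∧ dy.
  ∂Q/∂x = 5*y
  ∂P/∂y = -3
  integrand = ∂Q/∂x - ∂P/∂y = 5*y + 3.
Integrating over R: integral_0^1 integral_0^{1-x} (5*y + 3) dy dx = 7/3.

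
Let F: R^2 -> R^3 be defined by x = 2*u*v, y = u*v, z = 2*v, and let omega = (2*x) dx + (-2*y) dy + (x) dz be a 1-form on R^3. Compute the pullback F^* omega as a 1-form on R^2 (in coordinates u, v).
F^* omega = (6*u*v^2) du + (2*u*v*(3*u + 2)) dv

Using F^*(f dg) = (f ∘ F) d(g ∘ F), substitute each coordinate x_i by F_i(u, v) in f_i, and replace dx_i by d F_i = (∂F_i/∂u) du + (∂F_i/∂v) dv.
  For the x component: f_1(F) = 4*u*v; d F_1 = (2*v) du + (2*u) dv
  For the y component: f_2(F) = -2*u*v; d F_2 = (v) du + (u) dv
  For the z component: f_3(F) = 2*u*v; d F_3 = (0) du + (2) dv
Combining and collecting du, dv coefficients:
  coeff of du: 6*u*v^2
  coeff of dv: 2*u*v*(3*u + 2)
F^* omega = (6*u*v^2) du + (2*u*v*(3*u + 2)) dv.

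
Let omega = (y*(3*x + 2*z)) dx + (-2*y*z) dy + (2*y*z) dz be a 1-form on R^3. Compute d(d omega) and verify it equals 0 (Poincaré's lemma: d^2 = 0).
d(d omega) = 0

Step 1: d omega = sum_{i<j} (∂f_j/∂x_i - ∂f_i/∂x_j) dx_i ∧ dx_j:
  coeff of dx ∧ dy: -3*x - 2*z
  coeff of dx ∧ dz: -2*y
  coeff of dy ∧ dz: 2*y + 2*z
Step 2: Apply d again to each 2-form coefficient. The only possible 3-form in R^3 is dx ∧ dy ∧ dz, with coefficient
  ∂(coeff of dy∧dz)/∂x - ∂(coeff of dx∧dz)/∂y + ∂(coeff of dx∧dy)/∂z
  = ∂/∂x (2*y + 2*z) - ∂/∂y (-2*y) + ∂/∂z (-3*x - 2*z).
Each of these terms simplifies to sums of mixed partials that cancel in pairs. The result is 0 (by equality of mixed partials for smooth functions — Schwarz / Clairaut).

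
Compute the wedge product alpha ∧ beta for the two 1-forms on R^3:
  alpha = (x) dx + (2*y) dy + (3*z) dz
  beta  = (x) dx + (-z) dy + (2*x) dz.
alpha ∧ beta = (-x*(2*y + z)) dx ∧ dy + (x*(2*x - 3*z)) dx ∧ dz + (4*x*y + 3*z^2) dy ∧ dz

Distribute the wedge, using dx_i ∧ dx_j = -dx_j ∧ dx_i and dx_i ∧ dx_i = 0. For each pair (i, j) with i < j, the coefficient of dx_i ∧ dx_j in alpha ∧ beta is (alpha_i * beta_j - alpha_j * beta_i). Collecting: alpha ∧ beta = (-x*(2*y + z)) dx ∧ dy + (x*(2*x - 3*z)) dx ∧ dz + (4*x*y + 3*z^2) dy ∧ dz.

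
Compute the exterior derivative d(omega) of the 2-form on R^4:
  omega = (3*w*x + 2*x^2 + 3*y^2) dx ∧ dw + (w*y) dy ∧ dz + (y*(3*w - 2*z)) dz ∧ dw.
d(omega) = (-6*y) dx ∧ dy ∧ dw + (3*w + y - 2*z) dy ∧ dz ∧ dw

For a 2-form omega = sum_{i<j} g_{ij} dx_i ∧ dx_j, the exterior derivative is
  d(omega) = sum_{i<j} d(g_{ij}) ∧ dx_i ∧ dx_j = sum_{i<j, k} (∂g_{ij}/∂x_k) dx_k ∧ dx_i ∧ dx_j.
Expand each term, using dx_k ∧ dx_i ∧ dx_j = sgn(permutation) dx_{(a)} ∧ dx_{(b)} ∧ dx_{(c)} with (a < b < c) sorted:
  d(3*w*x + 2*x^2 + 3*y^2) includes (∂/∂y)(3*w*x + 2*x^2 + 3*y^2) dy = (6*y) dy, which multiplied by dx ∧ dw gives (-6*y) dx ∧ dy ∧ dw
  d(w*y) includes (∂/∂w)(w*y) dw = (y) dw, which multiplied by dy ∧ dz gives (y) dy ∧ dz ∧ dw
  d(y*(3*w - 2*z)) includes (∂/∂y)(y*(3*w - 2*z)) dy = (3*w - 2*z) dy, which multiplied by dz ∧ dw gives (3*w - 2*z) dy ∧ dz ∧ dw
Collecting like 3-forms: d(omega) = (-6*y) dx ∧ dy ∧ dw + (3*w + y - 2*z) dy ∧ dz ∧ dw.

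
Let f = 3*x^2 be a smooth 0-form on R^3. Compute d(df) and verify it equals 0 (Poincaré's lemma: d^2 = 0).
d(df) = 0

Step 1: df = sum_i (∂f/∂x_i) dx_i = (6*x) dx + (0) dy + (0) dz.
Step 2: Apply d again. Using the 1-form formula, the coefficient of dx ∧ dy in d(df) is ∂^2 f/∂x ∂y - ∂^2 f/∂y ∂x = (0) - (0) = 0 (equality of mixed partials for smooth f).
Similarly for dx ∧ dz and dy ∧ dz — all coefficients vanish. So d(df) = 0.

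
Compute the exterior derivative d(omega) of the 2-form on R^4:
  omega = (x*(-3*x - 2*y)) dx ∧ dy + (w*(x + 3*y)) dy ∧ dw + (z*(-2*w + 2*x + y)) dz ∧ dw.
d(omega) = (w) dx ∧ dy ∧ dw + (2*z) dx ∧ dz ∧ dw + (z) dy ∧ dz ∧ dw

For a 2-form omega = sum_{i<j} g_{ij} dx_i ∧ dx_j, the exterior derivative is
  d(omega) = sum_{i<j} d(g_{ij}) ∧ dx_i ∧ dx_j = sum_{i<j, k} (∂g_{ij}/∂x_k) dx_k ∧ dx_i ∧ dx_j.
Expand each term, using dx_k ∧ dx_i ∧ dx_j = sgn(permutation) dx_{(a)} ∧ dx_{(b)} ∧ dx_{(c)} with (a < b < c) sorted:
  d(w*(x + 3*y)) includes (∂/∂x)(w*(x + 3*y)) dx = (w) dx, which multiplied by dy ∧ dw gives (w) dx ∧ dy ∧ dw
  d(z*(-2*w + 2*x + y)) includes (∂/∂x)(z*(-2*w + 2*x + y)) dx = (2*z) dx, which multiplied by dz ∧ dw gives (2*z) dx ∧ dz ∧ dw
  d(z*(-2*w + 2*x + y)) includes (∂/∂y)(z*(-2*w + 2*x + y)) dy = (z) dy, which multiplied by dz ∧ dw gives (z) dy ∧ dz ∧ dw
Collecting like 3-forms: d(omega) = (w) dx ∧ dy ∧ dw + (2*z) dx ∧ dz ∧ dw + (z) dy ∧ dz ∧ dw.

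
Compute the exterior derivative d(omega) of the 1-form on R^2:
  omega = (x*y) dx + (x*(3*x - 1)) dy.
d(omega) = (5*x - 1) dx ∧ dy

For a 1-form omega = sum_i f_i dx_i, the exterior derivative is
  d(omega) = sum_{i < j} (∂f_j/∂x_i - ∂f_i/∂x_j) dx_i ∧ dx_j.
  coefficient of dx ∧ dy: ∂f_2/∂x - ∂f_1/∂y = ∂(x*(3*x - 1))/∂x - ∂(x*y)/∂y = 5*x - 1
Assembling: d(omega) = (5*x - 1) dx ∧ dy.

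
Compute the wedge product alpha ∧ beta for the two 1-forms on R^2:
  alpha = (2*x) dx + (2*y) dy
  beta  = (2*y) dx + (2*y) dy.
alpha ∧ beta = (4*y*(x - y)) dx ∧ dy

Distribute the wedge, using dx_i ∧ dx_j = -dx_j ∧ dx_i and dx_i ∧ dx_i = 0. For each pair (i, j) with i < j, the coefficient of dx_i ∧ dx_j in alpha ∧ beta is (alpha_i * beta_j - alpha_j * beta_i). Collecting: alpha ∧ beta = (4*y*(x - y)) dx ∧ dy.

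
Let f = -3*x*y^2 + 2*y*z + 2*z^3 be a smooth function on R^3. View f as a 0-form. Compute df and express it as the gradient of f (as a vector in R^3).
df = (-3*y^2) dx + (-6*x*y + 2*z) dy + (2*y + 6*z^2) dz; grad f = (-3*y^2, -6*x*y + 2*z, 2*y + 6*z^2)

For a 0-form f, d f = (∂f/∂x) dx + (∂f/∂y) dy + (∂f/∂z) dz. The components of the vector representation are exactly the entries of grad f in Cartesian coordinates:
  ∂f/∂x = -3*y^2
  ∂f/∂y = -6*x*y + 2*z
  ∂f/∂z = 2*y + 6*z^2.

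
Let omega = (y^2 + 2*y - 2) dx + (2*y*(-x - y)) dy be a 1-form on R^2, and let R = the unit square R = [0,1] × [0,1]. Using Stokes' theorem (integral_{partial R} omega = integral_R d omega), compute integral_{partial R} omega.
integral_(partial R) omega = -4

Stokes: integral_partial_R omega = integral_R d omega with d omega = (∂Q/∂x - ∂P/∂y) dx ∧ dy.
  ∂Q/∂x = -2*y
  ∂P/∂y = 2*y + 2
  integrand = ∂Q/∂x - ∂P/∂y = -4*y - 2.
Integrating over R: integral_0^1 integral_0^1 (-4*y - 2) dx dy = -4.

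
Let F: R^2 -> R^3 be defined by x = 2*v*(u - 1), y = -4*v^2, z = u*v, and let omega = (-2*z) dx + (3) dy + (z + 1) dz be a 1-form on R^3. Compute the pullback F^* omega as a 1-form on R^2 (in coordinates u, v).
F^* omega = (v*(-3*u*v + 1)) du + (-3*u^2*v + 4*u*v + u - 24*v) dv

Using F^*(f dg) = (f ∘ F) d(g ∘ F), substitute each coordinate x_i by F_i(u, v) in f_i, and replace dx_i by d F_i = (∂F_i/∂u) du + (∂F_i/∂v) dv.
  For the x component: f_1(F) = -2*u*v; d F_1 = (2*v) du + (2*u - 2) dv
  For the y component: f_2(F) = 3; d F_2 = (0) du + (-8*v) dv
  For the z component: f_3(F) = u*v + 1; d F_3 = (v) du + (u) dv
Combining and collecting du, dv coefficients:
  coeff of du: v*(-3*u*v + 1)
  coeff of dv: -3*u^2*v + 4*u*v + u - 24*v
F^* omega = (v*(-3*u*v + 1)) du + (-3*u^2*v + 4*u*v + u - 24*v) dv.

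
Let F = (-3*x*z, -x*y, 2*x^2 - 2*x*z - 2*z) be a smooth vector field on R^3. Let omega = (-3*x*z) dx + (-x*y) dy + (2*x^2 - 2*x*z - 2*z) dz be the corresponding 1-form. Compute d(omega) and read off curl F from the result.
d(omega) = (0) dy ∧ dz + (-7*x + 2*z) dz ∧ dx + (-y) dx ∧ dy; curl F = (0, -7*x + 2*z, -y)

d omega = sum_{i<j} (∂f_j/∂x_i - ∂f_i/∂x_j) dx_i ∧ dx_j. Under the identification (dy ∧ dz, dz ∧ dx, dx ∧ dy) ↔ (e_x, e_y, e_z), the coefficients are exactly the components of curl F. Compute:
  ∂R/∂y - ∂Q/∂z = (0) - (0) = 0
  ∂P/∂z - ∂R/∂x = (-3*x) - (4*x - 2*z) = -7*x + 2*z
  ∂Q/∂x - ∂P/∂y = (-y) - (0) = -y.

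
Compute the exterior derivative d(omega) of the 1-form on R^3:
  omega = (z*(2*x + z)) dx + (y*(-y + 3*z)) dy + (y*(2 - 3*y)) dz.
d(omega) = (-2*x - 2*z) dx ∧ dz + (2 - 9*y) dy ∧ dz

For a 1-form omega = sum_i f_i dx_i, the exterior derivative is
  d(omega) = sum_{i < j} (∂f_j/∂x_i - ∂f_i/∂x_j) dx_i ∧ dx_j.
  coefficient of dx ∧ dz: ∂f_3/∂x - ∂f_1/∂z = ∂(y*(2 - 3*y))/∂x - ∂(z*(2*x + z))/∂z = -2*x - 2*z
  coefficient of dy ∧ dz: ∂f_3/∂y - ∂f_2/∂z = ∂(y*(2 - 3*y))/∂y - ∂(y*(-y + 3*z))/∂z = 2 - 9*y
Assembling: d(omega) = (-2*x - 2*z) dx ∧ dz + (2 - 9*y) dy ∧ dz.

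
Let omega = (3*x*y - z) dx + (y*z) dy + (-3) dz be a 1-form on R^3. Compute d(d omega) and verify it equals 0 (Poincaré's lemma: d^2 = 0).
d(d omega) = 0

Step 1: d omega = sum_{i<j} (∂f_j/∂x_i - ∂f_i/∂x_j) dx_i ∧ dx_j:
  coeff of dx ∧ dy: -3*x
  coeff of dx ∧ dz: 1
  coeff of dy ∧ dz: -y
Step 2: Apply d again to each 2-form coefficient. The only possible 3-form in R^3 is dx ∧ dy ∧ dz, with coefficient
  ∂(coeff of dy∧dz)/∂x - ∂(coeff of dx∧dz)/∂y + ∂(coeff of dx∧dy)/∂z
  = ∂/∂x (-y) - ∂/∂y (1) + ∂/∂z (-3*x).
Each of these terms simplifies to sums of mixed partials that cancel in pairs. The result is 0 (by equality of mixed partials for smooth functions — Schwarz / Clairaut).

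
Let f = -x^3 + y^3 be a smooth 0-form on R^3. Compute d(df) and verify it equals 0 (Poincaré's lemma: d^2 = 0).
d(df) = 0

Step 1: df = sum_i (∂f/∂x_i) dx_i = (-3*x^2) dx + (3*y^2) dy + (0) dz.
Step 2: Apply d again. Using the 1-form formula, the coefficient of dx ∧ dy in d(df) is ∂^2 f/∂x ∂y - ∂^2 f/∂y ∂x = (0) - (0) = 0 (equality of mixed partials for smooth f).
Similarly for dx ∧ dz and dy ∧ dz — all coefficients vanish. So d(df) = 0.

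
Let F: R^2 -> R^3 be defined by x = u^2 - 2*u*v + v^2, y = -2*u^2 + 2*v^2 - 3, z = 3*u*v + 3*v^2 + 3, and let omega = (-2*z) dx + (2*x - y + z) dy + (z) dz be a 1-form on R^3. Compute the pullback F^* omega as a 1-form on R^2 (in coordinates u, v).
F^* omega = (-16*u^3 - 8*u^2*v - 3*u*v^2 - 36*u + 21*v^3 + 21*v) du + (37*u^2*v + 23*u*v^2 + 21*u + 18*v^3 + 30*v) dv

Using F^*(f dg) = (f ∘ F) d(g ∘ F), substitute each coordinate x_i by F_i(u, v) in f_i, and replace dx_i by d F_i = (∂F_i/∂u) du + (∂F_i/∂v) dv.
  For the x component: f_1(F) = -6*u*v - 6*v^2 - 6; d F_1 = (2*u - 2*v) du + (-2*u + 2*v) dv
  For the y component: f_2(F) = 4*u^2 - u*v + 3*v^2 + 6; d F_2 = (-4*u) du + (4*v) dv
  For the z component: f_3(F) = 3*u*v + 3*v^2 + 3; d F_3 = (3*v) du + (3*u + 6*v) dv
Combining and collecting du, dv coefficients:
  coeff of du: -16*u^3 - 8*u^2*v - 3*u*v^2 - 36*u + 21*v^3 + 21*v
  coeff of dv: 37*u^2*v + 23*u*v^2 + 21*u + 18*v^3 + 30*v
F^* omega = (-16*u^3 - 8*u^2*v - 3*u*v^2 - 36*u + 21*v^3 + 21*v) du + (37*u^2*v + 23*u*v^2 + 21*u + 18*v^3 + 30*v) dv.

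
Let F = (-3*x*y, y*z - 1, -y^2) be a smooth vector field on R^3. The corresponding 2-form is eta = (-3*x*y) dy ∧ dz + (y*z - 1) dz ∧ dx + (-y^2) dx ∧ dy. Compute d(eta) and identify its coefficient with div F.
d(eta) = (-3*y + z) dx ∧ dy ∧ dz; div F = -3*y + z

For a 2-form in R^3 of the form above, applying d gives a 3-form with coefficient ∂P/∂x + ∂Q/∂y + ∂R/∂z:
  ∂P/∂x = -3*y
  ∂Q/∂y = z
  ∂R/∂z = 0
Sum = -3*y + z, which is exactly div F.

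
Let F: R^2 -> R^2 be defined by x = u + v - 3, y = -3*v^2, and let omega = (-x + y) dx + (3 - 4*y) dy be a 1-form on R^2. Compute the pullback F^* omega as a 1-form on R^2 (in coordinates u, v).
F^* omega = (-u - 3*v^2 - v + 3) du + (-u - 72*v^3 - 3*v^2 - 19*v + 3) dv

Using F^*(f dg) = (f ∘ F) d(g ∘ F), substitute each coordinate x_i by F_i(u, v) in f_i, and replace dx_i by d F_i = (∂F_i/∂u) du + (∂F_i/∂v) dv.
  For the x component: f_1(F) = -u - 3*v^2 - v + 3; d F_1 = (1) du + (1) dv
  For the y component: f_2(F) = 12*v^2 + 3; d F_2 = (0) du + (-6*v) dv
Combining and collecting du, dv coefficients:
  coeff of du: -u - 3*v^2 - v + 3
  coeff of dv: -u - 72*v^3 - 3*v^2 - 19*v + 3
F^* omega = (-u - 3*v^2 - v + 3) du + (-u - 72*v^3 - 3*v^2 - 19*v + 3) dv.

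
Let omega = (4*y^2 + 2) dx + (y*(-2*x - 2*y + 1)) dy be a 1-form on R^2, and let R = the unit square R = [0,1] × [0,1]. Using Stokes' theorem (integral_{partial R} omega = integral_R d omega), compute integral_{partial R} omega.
integral_(partial R) omega = -5

Stokes: integral_partial_R omega = integral_R d omega with d omega = (∂Q/∂x - ∂P/∂y) dx ∧ dy.
  ∂Q/∂x = -2*y
  ∂P/∂y = 8*y
  integrand = ∂Q/∂x - ∂P/∂y = -10*y.
Integrating over R: integral_0^1 integral_0^1 (-10*y) dx dy = -5.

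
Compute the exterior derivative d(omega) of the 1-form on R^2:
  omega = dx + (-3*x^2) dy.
d(omega) = (-6*x) dx ∧ dy

For a 1-form omega = sum_i f_i dx_i, the exterior derivative is
  d(omega) = sum_{i < j} (∂f_j/∂x_i - ∂f_i/∂x_j) dx_i ∧ dx_j.
  coefficient of dx ∧ dy: ∂f_2/∂x - ∂f_1/∂y = ∂(-3*x^2)/∂x - ∂(1)/∂y = -6*x
Assembling: d(omega) = (-6*x) dx ∧ dy.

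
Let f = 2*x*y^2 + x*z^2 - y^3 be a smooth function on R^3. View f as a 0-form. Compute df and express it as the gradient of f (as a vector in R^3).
df = (2*y^2 + z^2) dx + (y*(4*x - 3*y)) dy + (2*x*z) dz; grad f = (2*y^2 + z^2, y*(4*x - 3*y), 2*x*z)

For a 0-form f, d f = (∂f/∂x) dx + (∂f/∂y) dy + (∂f/∂z) dz. The components of the vector representation are exactly the entries of grad f in Cartesian coordinates:
  ∂f/∂x = 2*y^2 + z^2
  ∂f/∂y = y*(4*x - 3*y)
  ∂f/∂z = 2*x*z.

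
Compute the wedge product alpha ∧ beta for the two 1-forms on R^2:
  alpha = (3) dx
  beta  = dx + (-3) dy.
alpha ∧ beta = (-9) dx ∧ dy

Distribute the wedge, using dx_i ∧ dx_j = -dx_j ∧ dx_i and dx_i ∧ dx_i = 0. For each pair (i, j) with i < j, the coefficient of dx_i ∧ dx_j in alpha ∧ beta is (alpha_i * beta_j - alpha_j * beta_i). Collecting: alpha ∧ beta = (-9) dx ∧ dy.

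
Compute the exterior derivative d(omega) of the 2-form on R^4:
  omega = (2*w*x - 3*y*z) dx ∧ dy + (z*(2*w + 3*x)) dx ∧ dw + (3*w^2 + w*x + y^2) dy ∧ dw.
d(omega) = (-3*y) dx ∧ dy ∧ dz + (w + 2*x) dx ∧ dy ∧ dw + (-2*w - 3*x) dx ∧ dz ∧ dw

For a 2-form omega = sum_{i<j} g_{ij} dx_i ∧ dx_j, the exterior derivative is
  d(omega) = sum_{i<j} d(g_{ij}) ∧ dx_i ∧ dx_j = sum_{i<j, k} (∂g_{ij}/∂x_k) dx_k ∧ dx_i ∧ dx_j.
Expand each term, using dx_k ∧ dx_i ∧ dx_j = sgn(permutation) dx_{(a)} ∧ dx_{(b)} ∧ dx_{(c)} with (a < b < c) sorted:
  d(2*w*x - 3*y*z) includes (∂/∂z)(2*w*x - 3*y*z) dz = (-3*y) dz, which multiplied by dx ∧ dy gives (-3*y) dx ∧ dy ∧ dz
  d(2*w*x - 3*y*z) includes (∂/∂w)(2*w*x - 3*y*z) dw = (2*x) dw, which multiplied by dx ∧ dy gives (2*x) dx ∧ dy ∧ dw
  d(z*(2*w + 3*x)) includes (∂/∂z)(z*(2*w + 3*x)) dz = (2*w + 3*x) dz, which multiplied by dx ∧ dw gives (-2*w - 3*x) dx ∧ dz ∧ dw
  d(3*w^2 + w*x + y^2) includes (∂/∂x)(3*w^2 + w*x + y^2) dx = (w) dx, which multiplied by dy ∧ dw gives (w) dx ∧ dy ∧ dw
Collecting like 3-forms: d(omega) = (-3*y) dx ∧ dy ∧ dz + (w + 2*x) dx ∧ dy ∧ dw + (-2*w - 3*x) dx ∧ dz ∧ dw.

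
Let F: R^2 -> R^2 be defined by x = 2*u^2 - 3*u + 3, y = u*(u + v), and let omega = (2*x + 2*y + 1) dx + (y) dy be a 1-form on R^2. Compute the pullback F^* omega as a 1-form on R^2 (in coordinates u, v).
F^* omega = (26*u^3 + 11*u^2*v - 42*u^2 + u*v^2 - 6*u*v + 46*u - 21) du + (u^2*(u + v)) dv

Using F^*(f dg) = (f ∘ F) d(g ∘ F), substitute each coordinate x_i by F_i(u, v) in f_i, and replace dx_i by d F_i = (∂F_i/∂u) du + (∂F_i/∂v) dv.
  For the x component: f_1(F) = 6*u^2 + 2*u*v - 6*u + 7; d F_1 = (4*u - 3) du + (0) dv
  For the y component: f_2(F) = u*(u + v); d F_2 = (2*u + v) du + (u) dv
Combining and collecting du, dv coefficients:
  coeff of du: 26*u^3 + 11*u^2*v - 42*u^2 + u*v^2 - 6*u*v + 46*u - 21
  coeff of dv: u^2*(u + v)
F^* omega = (26*u^3 + 11*u^2*v - 42*u^2 + u*v^2 - 6*u*v + 46*u - 21) du + (u^2*(u + v)) dv.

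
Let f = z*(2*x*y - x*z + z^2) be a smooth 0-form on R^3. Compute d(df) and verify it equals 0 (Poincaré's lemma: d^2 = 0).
d(df) = 0

Step 1: df = sum_i (∂f/∂x_i) dx_i = (z*(2*y - z)) dx + (2*x*z) dy + (2*x*y - 2*x*z + 3*z^2) dz.
Step 2: Apply d again. Using the 1-form formula, the coefficient of dx ∧ dy in d(df) is ∂^2 f/∂x ∂y - ∂^2 f/∂y ∂x = (2*z) - (2*z) = 0 (equality of mixed partials for smooth f).
Similarly for dx ∧ dz and dy ∧ dz — all coefficients vanish. So d(df) = 0.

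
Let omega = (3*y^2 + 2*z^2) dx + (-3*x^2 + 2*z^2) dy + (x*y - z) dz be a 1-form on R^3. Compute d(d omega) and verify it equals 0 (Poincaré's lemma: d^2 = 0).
d(d omega) = 0

Step 1: d omega = sum_{i<j} (∂f_j/∂x_i - ∂f_i/∂x_j) dx_i ∧ dx_j:
  coeff of dx ∧ dy: -6*x - 6*y
  coeff of dx ∧ dz: y - 4*z
  coeff of dy ∧ dz: x - 4*z
Step 2: Apply d again to each 2-form coefficient. The only possible 3-form in R^3 is dx ∧ dy ∧ dz, with coefficient
  ∂(coeff of dy∧dz)/∂x - ∂(coeff of dx∧dz)/∂y + ∂(coeff of dx∧dy)/∂z
  = ∂/∂x (x - 4*z) - ∂/∂y (y - 4*z) + ∂/∂z (-6*x - 6*y).
Each of these terms simplifies to sums of mixed partials that cancel in pairs. The result is 0 (by equality of mixed partials for smooth functions — Schwarz / Clairaut).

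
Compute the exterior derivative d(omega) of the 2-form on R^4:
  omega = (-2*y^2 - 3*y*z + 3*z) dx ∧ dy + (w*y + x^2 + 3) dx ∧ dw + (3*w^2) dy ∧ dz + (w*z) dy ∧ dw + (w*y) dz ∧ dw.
d(omega) = (3 - 3*y) dx ∧ dy ∧ dz + (-w) dx ∧ dy ∧ dw + (6*w) dy ∧ dz ∧ dw

For a 2-form omega = sum_{i<j} g_{ij} dx_i ∧ dx_j, the exterior derivative is
  d(omega) = sum_{i<j} d(g_{ij}) ∧ dx_i ∧ dx_j = sum_{i<j, k} (∂g_{ij}/∂x_k) dx_k ∧ dx_i ∧ dx_j.
Expand each term, using dx_k ∧ dx_i ∧ dx_j = sgn(permutation) dx_{(a)} ∧ dx_{(b)} ∧ dx_{(c)} with (a < b < c) sorted:
  d(-2*y^2 - 3*y*z + 3*z) includes (∂/∂z)(-2*y^2 - 3*y*z + 3*z) dz = (3 - 3*y) dz, which multiplied by dx ∧ dy gives (3 - 3*y) dx ∧ dy ∧ dz
  d(w*y + x^2 + 3) includes (∂/∂y)(w*y + x^2 + 3) dy = (w) dy, which multiplied by dx ∧ dw gives (-w) dx ∧ dy ∧ dw
  d(3*w^2) includes (∂/∂w)(3*w^2) dw = (6*w) dw, which multiplied by dy ∧ dz gives (6*w) dy ∧ dz ∧ dw
  d(w*z) includes (∂/∂z)(w*z) dz = (w) dz, which multiplied by dy ∧ dw gives (-w) dy ∧ dz ∧ dw
  d(w*y) includes (∂/∂y)(w*y) dy = (w) dy, which multiplied by dz ∧ dw gives (w) dy ∧ dz ∧ dw
Collecting like 3-forms: d(omega) = (3 - 3*y) dx ∧ dy ∧ dz + (-w) dx ∧ dy ∧ dw + (6*w) dy ∧ dz ∧ dw.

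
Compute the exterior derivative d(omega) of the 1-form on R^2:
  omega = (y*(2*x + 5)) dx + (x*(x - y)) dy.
d(omega) = (-y - 5) dx ∧ dy

For a 1-form omega = sum_i f_i dx_i, the exterior derivative is
  d(omega) = sum_{i < j} (∂f_j/∂x_i - ∂f_i/∂x_j) dx_i ∧ dx_j.
  coefficient of dx ∧ dy: ∂f_2/∂x - ∂f_1/∂y = ∂(x*(x - y))/∂x - ∂(y*(2*x + 5))/∂y = -y - 5
Assembling: d(omega) = (-y - 5) dx ∧ dy.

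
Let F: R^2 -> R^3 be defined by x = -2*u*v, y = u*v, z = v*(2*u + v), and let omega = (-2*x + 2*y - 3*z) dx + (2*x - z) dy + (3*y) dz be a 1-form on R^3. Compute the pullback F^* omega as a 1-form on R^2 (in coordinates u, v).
F^* omega = (5*v^3) du + (11*u*v^2) dv

Using F^*(f dg) = (f ∘ F) d(g ∘ F), substitute each coordinate x_i by F_i(u, v) in f_i, and replace dx_i by d F_i = (∂F_i/∂u) du + (∂F_i/∂v) dv.
  For the x component: f_1(F) = -3*v^2; d F_1 = (-2*v) du + (-2*u) dv
  For the y component: f_2(F) = v*(-6*u - v); d F_2 = (v) du + (u) dv
  For the z component: f_3(F) = 3*u*v; d F_3 = (2*v) du + (2*u + 2*v) dv
Combining and collecting du, dv coefficients:
  coeff of du: 5*v^3
  coeff of dv: 11*u*v^2
F^* omega = (5*v^3) du + (11*u*v^2) dv.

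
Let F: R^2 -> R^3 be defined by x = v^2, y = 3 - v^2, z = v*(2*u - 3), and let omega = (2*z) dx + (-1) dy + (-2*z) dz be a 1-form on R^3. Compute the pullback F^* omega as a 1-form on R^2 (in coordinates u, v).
F^* omega = (v^2*(12 - 8*u)) du + (4*v*(-2*u^2 + 2*u*v + 6*u - 3*v - 4)) dv

Using F^*(f dg) = (f ∘ F) d(g ∘ F), substitute each coordinate x_i by F_i(u, v) in f_i, and replace dx_i by d F_i = (∂F_i/∂u) du + (∂F_i/∂v) dv.
  For the x component: f_1(F) = 2*v*(2*u - 3); d F_1 = (0) du + (2*v) dv
  For the y component: f_2(F) = -1; d F_2 = (0) du + (-2*v) dv
  For the z component: f_3(F) = 2*v*(3 - 2*u); d F_3 = (2*v) du + (2*u - 3) dv
Combining and collecting du, dv coefficients:
  coeff of du: v^2*(12 - 8*u)
  coeff of dv: 4*v*(-2*u^2 + 2*u*v + 6*u - 3*v - 4)
F^* omega = (v^2*(12 - 8*u)) du + (4*v*(-2*u^2 + 2*u*v + 6*u - 3*v - 4)) dv.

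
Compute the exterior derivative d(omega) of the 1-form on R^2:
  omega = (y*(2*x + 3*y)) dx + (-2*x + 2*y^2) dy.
d(omega) = (-2*x - 6*y - 2) dx ∧ dy

For a 1-form omega = sum_i f_i dx_i, the exterior derivative is
  d(omega) = sum_{i < j} (∂f_j/∂x_i - ∂f_i/∂x_j) dx_i ∧ dx_j.
  coefficient of dx ∧ dy: ∂f_2/∂x - ∂f_1/∂y = ∂(-2*x + 2*y^2)/∂x - ∂(y*(2*x + 3*y))/∂y = -2*x - 6*y - 2
Assembling: d(omega) = (-2*x - 6*y - 2) dx ∧ dy.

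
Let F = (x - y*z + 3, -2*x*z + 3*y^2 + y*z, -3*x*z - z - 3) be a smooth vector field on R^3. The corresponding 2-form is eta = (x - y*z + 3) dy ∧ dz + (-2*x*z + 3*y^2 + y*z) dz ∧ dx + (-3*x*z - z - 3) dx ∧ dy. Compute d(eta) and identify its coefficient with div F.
d(eta) = (-3*x + 6*y + z) dx ∧ dy ∧ dz; div F = -3*x + 6*y + z

For a 2-form in R^3 of the form above, applying d gives a 3-form with coefficient ∂P/∂x + ∂Q/∂y + ∂R/∂z:
  ∂P/∂x = 1
  ∂Q/∂y = 6*y + z
  ∂R/∂z = -3*x - 1
Sum = -3*x + 6*y + z, which is exactly div F.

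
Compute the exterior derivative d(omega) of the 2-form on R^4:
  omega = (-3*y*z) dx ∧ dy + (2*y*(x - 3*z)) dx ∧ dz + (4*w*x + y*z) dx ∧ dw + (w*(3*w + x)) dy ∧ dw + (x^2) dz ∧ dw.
d(omega) = (-2*x - 3*y + 6*z) dx ∧ dy ∧ dz + (w - z) dx ∧ dy ∧ dw + (2*x - y) dx ∧ dz ∧ dw

For a 2-form omega = sum_{i<j} g_{ij} dx_i ∧ dx_j, the exterior derivative is
  d(omega) = sum_{i<j} d(g_{ij}) ∧ dx_i ∧ dx_j = sum_{i<j, k} (∂g_{ij}/∂x_k) dx_k ∧ dx_i ∧ dx_j.
Expand each term, using dx_k ∧ dx_i ∧ dx_j = sgn(permutation) dx_{(a)} ∧ dx_{(b)} ∧ dx_{(c)} with (a < b < c) sorted:
  d(-3*y*z) includes (∂/∂z)(-3*y*z) dz = (-3*y) dz, which multiplied by dx ∧ dy gives (-3*y) dx ∧ dy ∧ dz
  d(2*y*(x - 3*z)) includes (∂/∂y)(2*y*(x - 3*z)) dy = (2*x - 6*z) dy, which multiplied by dx ∧ dz gives (-2*x + 6*z) dx ∧ dy ∧ dz
  d(4*w*x + y*z) includes (∂/∂y)(4*w*x + y*z) dy = (z) dy, which multiplied by dx ∧ dw gives (-z) dx ∧ dy ∧ dw
  d(4*w*x + y*z) includes (∂/∂z)(4*w*x + y*z) dz = (y) dz, which multiplied by dx ∧ dw gives (-y) dx ∧ dz ∧ dw
  d(w*(3*w + x)) includes (∂/∂x)(w*(3*w + x)) dx = (w) dx, which multiplied by dy ∧ dw gives (w) dx ∧ dy ∧ dw
  d(x^2) includes (∂/∂x)(x^2) dx = (2*x) dx, which multiplied by dz ∧ dw gives (2*x) dx ∧ dz ∧ dw
Collecting like 3-forms: d(omega) = (-2*x - 3*y + 6*z) dx ∧ dy ∧ dz + (w - z) dx ∧ dy ∧ dw + (2*x - y) dx ∧ dz ∧ dw.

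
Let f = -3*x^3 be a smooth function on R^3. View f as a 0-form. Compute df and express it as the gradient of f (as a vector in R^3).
df = (-9*x^2) dx + (0) dy + (0) dz; grad f = (-9*x^2, 0, 0)

For a 0-form f, d f = (∂f/∂x) dx + (∂f/∂y) dy + (∂f/∂z) dz. The components of the vector representation are exactly the entries of grad f in Cartesian coordinates:
  ∂f/∂x = -9*x^2
  ∂f/∂y = 0
  ∂f/∂z = 0.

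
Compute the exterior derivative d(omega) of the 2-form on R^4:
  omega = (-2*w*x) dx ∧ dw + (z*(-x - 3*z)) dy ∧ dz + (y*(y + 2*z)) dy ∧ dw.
d(omega) = (-z) dx ∧ dy ∧ dz + (-2*y) dy ∧ dz ∧ dw

For a 2-form omega = sum_{i<j} g_{ij} dx_i ∧ dx_j, the exterior derivative is
  d(omega) = sum_{i<j} d(g_{ij}) ∧ dx_i ∧ dx_j = sum_{i<j, k} (∂g_{ij}/∂x_k) dx_k ∧ dx_i ∧ dx_j.
Expand each term, using dx_k ∧ dx_i ∧ dx_j = sgn(permutation) dx_{(a)} ∧ dx_{(b)} ∧ dx_{(c)} with (a < b < c) sorted:
  d(z*(-x - 3*z)) includes (∂/∂x)(z*(-x - 3*z)) dx = (-z) dx, which multiplied by dy ∧ dz gives (-z) dx ∧ dy ∧ dz
  d(y*(y + 2*z)) includes (∂/∂z)(y*(y + 2*z)) dz = (2*y) dz, which multiplied by dy ∧ dw gives (-2*y) dy ∧ dz ∧ dw
Collecting like 3-forms: d(omega) = (-z) dx ∧ dy ∧ dz + (-2*y) dy ∧ dz ∧ dw.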